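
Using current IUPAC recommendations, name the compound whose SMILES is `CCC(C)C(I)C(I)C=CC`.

4,5-diiodo-6-methyloct-2-ene

The longest carbon chain that includes the multiple bond has 8 carbons, so the parent hydride is octane.
The chain contains a C=C double bond, so the unsaturation ending is -ene.
The numbering direction is chosen so that numbering from this end puts the double bond at C-2 rather than C-6.
This places the double bond between C-2 and C-3; iodo groups at C-4 and C-5; a methyl group at C-6.
Prefixes are listed alphabetically: iodo, methyl.
Putting it together: 4,5-diiodo-6-methyloct-2-ene.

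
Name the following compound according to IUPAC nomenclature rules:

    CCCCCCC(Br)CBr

The parent chain contains 8 carbons (octane).
The numbering direction is chosen so that the substituent locant set {1,2} is lower than {7,8} at the first point of difference.
That gives bromo groups at C-1 and C-2.
Putting it together: 1,2-dibromooctane.

1,2-dibromooctane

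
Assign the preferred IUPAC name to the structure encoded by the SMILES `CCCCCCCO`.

Counting along the main chain through the –OH group gives 7 carbons: the parent is heptane.
An alcohol (–OH) is the principal characteristic group, giving the suffix -ol.
Choose the numbering such that numbering from this end puts the hydroxyl group at C-1 rather than C-7.
With this numbering: the hydroxyl at C-1.
Putting it together: heptan-1-ol.

heptan-1-ol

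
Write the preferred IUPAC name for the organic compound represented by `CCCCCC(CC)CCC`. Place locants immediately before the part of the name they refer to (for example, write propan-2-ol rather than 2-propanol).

4-ethylnonane

The longest carbon chain is 9 atoms: the parent is nonane.
Choose the numbering such that the substituent locant set {4} is lower than {6} at the first point of difference.
That gives an ethyl group at C-4.
The name is 4-ethylnonane.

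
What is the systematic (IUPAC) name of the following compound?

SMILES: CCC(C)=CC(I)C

The longest carbon chain that includes the multiple bond has 6 carbons, so the parent hydride is hexane.
A C=C double bond in the chain gives the infix -ene-.
The numbering direction is chosen so that the substituent locant set {2,4} is lower than {3,5} at the first point of difference.
This places the double bond between C-3 and C-4; an iodo group at C-2; a methyl group at C-4.
The substituents are ordered alphabetically, ignoring any di-/tri- multipliers.
Putting it together: 2-iodo-4-methylhex-3-ene.

2-iodo-4-methylhex-3-ene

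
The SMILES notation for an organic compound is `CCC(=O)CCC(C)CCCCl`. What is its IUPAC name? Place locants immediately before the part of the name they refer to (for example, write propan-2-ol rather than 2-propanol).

The longest chain bearing the carbonyl is 9 carbons long (nonane).
The highest-priority functional group is a ketone (C=O on an internal carbon), so the name ends in -one.
Number the chain so that numbering from this end puts the carbonyl group at C-3 rather than C-7.
This places the carbonyl at C-3; a chloro group at C-9; a methyl group at C-6.
Prefixes are listed alphabetically: chloro, methyl.
The name is 9-chloro-6-methylnonan-3-one.

9-chloro-6-methylnonan-3-one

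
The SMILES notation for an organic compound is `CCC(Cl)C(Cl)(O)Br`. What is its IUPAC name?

Counting along the main chain through the –OH group gives 4 carbons: the parent is butane.
An alcohol (–OH) is the principal characteristic group, giving the suffix -ol.
Choose the numbering such that numbering from this end puts the hydroxyl group at C-1 rather than C-4.
That gives the hydroxyl at C-1; a bromo group at C-1; chloro groups at C-1 and C-2.
Substituent prefixes are cited in alphabetical order (multiplying prefixes like di-/tri- are ignored for ordering).
The name is 1-bromo-1,2-dichlorobutan-1-ol.

1-bromo-1,2-dichlorobutan-1-ol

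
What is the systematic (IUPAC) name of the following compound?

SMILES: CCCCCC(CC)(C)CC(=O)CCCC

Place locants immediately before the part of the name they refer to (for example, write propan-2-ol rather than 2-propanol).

The longest carbon chain that includes the carbonyl has 12 carbons, so the parent hydride is dodecane.
The highest-priority functional group is a ketone (C=O on an internal carbon), so the name ends in -one.
The numbering direction is chosen so that numbering from this end puts the carbonyl group at C-5 rather than C-8.
With this numbering: the carbonyl at C-5; an ethyl group at C-7; a methyl group at C-7.
The substituents are ordered alphabetically, ignoring any di-/tri- multipliers.
Putting it together: 7-ethyl-7-methyldodecan-5-one.

7-ethyl-7-methyldodecan-5-one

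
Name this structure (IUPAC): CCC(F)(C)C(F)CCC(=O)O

4,5-difluoro-5-methylheptanoic acid

The longest chain bearing the –COOH group is 7 carbons long (heptane).
A carboxylic acid (terminal –COOH) is the principal characteristic group, giving the suffix -oic acid.
Number the chain so that the carboxylic acid carbon is C-1 by definition.
This places fluoro groups at C-4 and C-5; a methyl group at C-5.
The substituents are ordered alphabetically, ignoring any di-/tri- multipliers.
The name is 4,5-difluoro-5-methylheptanoic acid.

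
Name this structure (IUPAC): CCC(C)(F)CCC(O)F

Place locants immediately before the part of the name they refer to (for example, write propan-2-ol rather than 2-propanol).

1,4-difluoro-4-methylhexan-1-ol

Counting along the main chain through the –OH group gives 6 carbons: the parent is hexane.
An alcohol (–OH) is the principal characteristic group, giving the suffix -ol.
Choose the numbering such that numbering from this end puts the hydroxyl group at C-1 rather than C-6.
With this numbering: the hydroxyl at C-1; fluoro groups at C-1 and C-4; a methyl group at C-4.
The substituents are ordered alphabetically, ignoring any di-/tri- multipliers.
Assembling the pieces gives 1,4-difluoro-4-methylhexan-1-ol.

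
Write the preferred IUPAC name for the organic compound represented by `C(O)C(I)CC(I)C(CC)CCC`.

The longest carbon chain that includes the –OH group has 8 carbons, so the parent hydride is octane.
The highest-priority functional group is an alcohol (–OH), so the name ends in -ol.
Choose the numbering such that numbering from this end puts the hydroxyl group at C-1 rather than C-8.
That gives the hydroxyl at C-1; an ethyl group at C-5; iodo groups at C-2 and C-4.
Substituent prefixes are cited in alphabetical order (multiplying prefixes like di-/tri- are ignored for ordering).
The name is 5-ethyl-2,4-diiodooctan-1-ol.

5-ethyl-2,4-diiodooctan-1-ol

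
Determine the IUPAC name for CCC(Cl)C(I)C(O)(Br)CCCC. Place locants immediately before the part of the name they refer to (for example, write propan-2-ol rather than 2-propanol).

5-bromo-3-chloro-4-iodononan-5-ol

The longest carbon chain that includes the –OH group has 9 carbons, so the parent hydride is nonane.
The principal characteristic group is an alcohol (–OH), named with the suffix -ol.
The numbering direction is chosen so that the substituent locant set {3,4,5} is lower than {5,6,7} at the first point of difference.
With this numbering: the hydroxyl at C-5; a bromo group at C-5; a chloro group at C-3; an iodo group at C-4.
Prefixes are listed alphabetically: bromo, chloro, iodo.
The name is 5-bromo-3-chloro-4-iodononan-5-ol.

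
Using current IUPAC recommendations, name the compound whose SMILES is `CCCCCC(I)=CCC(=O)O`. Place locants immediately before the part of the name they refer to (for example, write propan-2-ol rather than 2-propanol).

The longest carbon chain that includes the –COOH group and the multiple bond has 9 carbons, so the parent hydride is nonane.
The principal characteristic group is a carboxylic acid (terminal –COOH), named with the suffix -oic acid.
The chain contains a C=C double bond, so the unsaturation ending is -ene.
The numbering direction is chosen so that the carboxylic acid carbon is C-1 by definition.
This places the double bond between C-3 and C-4; an iodo group at C-4.
Assembling the pieces gives 4-iodonon-3-enoic acid.

4-iodonon-3-enoic acid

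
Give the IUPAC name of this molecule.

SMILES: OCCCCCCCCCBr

9-bromononan-1-ol

Counting along the main chain through the –OH group gives 9 carbons: the parent is nonane.
The principal characteristic group is an alcohol (–OH), named with the suffix -ol.
Choose the numbering such that numbering from this end puts the hydroxyl group at C-1 rather than C-9.
With this numbering: the hydroxyl at C-1; a bromo group at C-9.
Assembling the pieces gives 9-bromononan-1-ol.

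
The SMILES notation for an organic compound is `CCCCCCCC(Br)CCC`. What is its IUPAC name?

The longest carbon chain is 11 atoms: the parent is undecane.
Number the chain so that the substituent locant set {4} is lower than {8} at the first point of difference.
That gives a bromo group at C-4.
Putting it together: 4-bromoundecane.

4-bromoundecane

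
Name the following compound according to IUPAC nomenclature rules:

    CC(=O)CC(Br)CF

The longest carbon chain that includes the carbonyl has 5 carbons, so the parent hydride is pentane.
The highest-priority functional group is a ketone (C=O on an internal carbon), so the name ends in -one.
Choose the numbering such that numbering from this end puts the carbonyl group at C-2 rather than C-4.
That gives the carbonyl at C-2; a bromo group at C-4; a fluoro group at C-5.
Prefixes are listed alphabetically: bromo, fluoro.
The name is 4-bromo-5-fluoropentan-2-one.

4-bromo-5-fluoropentan-2-one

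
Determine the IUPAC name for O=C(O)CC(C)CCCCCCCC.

The longest carbon chain that includes the –COOH group has 11 carbons, so the parent hydride is undecane.
The highest-priority functional group is a carboxylic acid (terminal –COOH), so the name ends in -oic acid.
Number the chain so that the carboxylic acid carbon is C-1 by definition.
With this numbering: a methyl group at C-3.
The name is 3-methylundecanoic acid.

3-methylundecanoic acid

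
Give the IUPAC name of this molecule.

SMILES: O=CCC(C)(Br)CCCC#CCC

Counting along the main chain through the –CHO group and the multiple bond gives 10 carbons: the parent is decane.
The highest-priority functional group is an aldehyde (terminal –CHO), so the name ends in -al.
There is one C≡C triple bond, indicated by the ending -yne.
Choose the numbering such that the aldehyde carbon is C-1 by definition.
That gives the triple bond between C-7 and C-8; a bromo group at C-3; a methyl group at C-3.
Prefixes are listed alphabetically: bromo, methyl.
The name is 3-bromo-3-methyldec-7-ynal.

3-bromo-3-methyldec-7-ynal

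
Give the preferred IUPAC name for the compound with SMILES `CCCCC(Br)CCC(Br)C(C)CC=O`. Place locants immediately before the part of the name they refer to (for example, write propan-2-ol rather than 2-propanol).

The longest carbon chain that includes the –CHO group has 11 carbons, so the parent hydride is undecane.
The principal characteristic group is an aldehyde (terminal –CHO), named with the suffix -al.
Choose the numbering such that the aldehyde carbon is C-1 by definition.
That gives bromo groups at C-4 and C-7; a methyl group at C-3.
Prefixes are listed alphabetically: bromo, methyl.
Assembling the pieces gives 4,7-dibromo-3-methylundecanal.

4,7-dibromo-3-methylundecanal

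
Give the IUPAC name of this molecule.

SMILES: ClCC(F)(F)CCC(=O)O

5-chloro-4,4-difluoropentanoic acid

The longest carbon chain that includes the –COOH group has 5 carbons, so the parent hydride is pentane.
The principal characteristic group is a carboxylic acid (terminal –COOH), named with the suffix -oic acid.
Choose the numbering such that the carboxylic acid carbon is C-1 by definition.
This places a chloro group at C-5; two fluoro groups at C-4.
The substituents are ordered alphabetically, ignoring any di-/tri- multipliers.
Putting it together: 5-chloro-4,4-difluoropentanoic acid.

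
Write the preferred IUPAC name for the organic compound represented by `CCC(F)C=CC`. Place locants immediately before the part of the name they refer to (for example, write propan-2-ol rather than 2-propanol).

The longest carbon chain that includes the multiple bond has 6 carbons, so the parent hydride is hexane.
There is one C=C double bond, indicated by the ending -ene.
The numbering direction is chosen so that numbering from this end puts the double bond at C-2 rather than C-4.
This places the double bond between C-2 and C-3; a fluoro group at C-4.
Assembling the pieces gives 4-fluorohex-2-ene.

4-fluorohex-2-ene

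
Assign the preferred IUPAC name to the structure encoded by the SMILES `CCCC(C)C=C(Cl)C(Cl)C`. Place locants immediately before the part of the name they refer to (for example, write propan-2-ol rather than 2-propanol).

The longest carbon chain that includes the multiple bond has 8 carbons, so the parent hydride is octane.
There is one C=C double bond, indicated by the ending -ene.
Number the chain so that numbering from this end puts the double bond at C-3 rather than C-5.
This places the double bond between C-3 and C-4; chloro groups at C-2 and C-3; a methyl group at C-5.
Prefixes are listed alphabetically: chloro, methyl.
The name is 2,3-dichloro-5-methyloct-3-ene.

2,3-dichloro-5-methyloct-3-ene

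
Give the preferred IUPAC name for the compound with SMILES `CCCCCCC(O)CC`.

nonan-3-ol

Counting along the main chain through the –OH group gives 9 carbons: the parent is nonane.
The highest-priority functional group is an alcohol (–OH), so the name ends in -ol.
Number the chain so that numbering from this end puts the hydroxyl group at C-3 rather than C-7.
With this numbering: the hydroxyl at C-3.
Putting it together: nonan-3-ol.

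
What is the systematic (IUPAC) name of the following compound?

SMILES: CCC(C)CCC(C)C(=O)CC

4,7-dimethylnonan-3-one

Counting along the main chain through the carbonyl gives 9 carbons: the parent is nonane.
A ketone (C=O on an internal carbon) is the principal characteristic group, giving the suffix -one.
Number the chain so that numbering from this end puts the carbonyl group at C-3 rather than C-7.
That gives the carbonyl at C-3; methyl groups at C-4 and C-7.
Putting it together: 4,7-dimethylnonan-3-one.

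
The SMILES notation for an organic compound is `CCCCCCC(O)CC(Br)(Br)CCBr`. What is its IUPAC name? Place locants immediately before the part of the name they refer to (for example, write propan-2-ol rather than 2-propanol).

1,3,3-tribromoundecan-5-ol

The longest chain bearing the –OH group is 11 carbons long (undecane).
An alcohol (–OH) is the principal characteristic group, giving the suffix -ol.
Choose the numbering such that numbering from this end puts the hydroxyl group at C-5 rather than C-7.
This places the hydroxyl at C-5; bromo groups at C-1 and C-3 (×2).
Assembling the pieces gives 1,3,3-tribromoundecan-5-ol.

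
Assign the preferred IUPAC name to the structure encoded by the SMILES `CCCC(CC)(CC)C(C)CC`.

The parent chain contains 7 carbons (heptane).
Number the chain so that the substituent locant set {3,4,4} is lower than {4,4,5} at the first point of difference.
This places two ethyl groups at C-4; a methyl group at C-3.
Substituent prefixes are cited in alphabetical order (multiplying prefixes like di-/tri- are ignored for ordering).
Putting it together: 4,4-diethyl-3-methylheptane.

4,4-diethyl-3-methylheptane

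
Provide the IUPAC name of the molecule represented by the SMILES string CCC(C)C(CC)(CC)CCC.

4,4-diethyl-3-methylheptane

The parent chain contains 7 carbons (heptane).
Choose the numbering such that the substituent locant set {3,4,4} is lower than {4,4,5} at the first point of difference.
That gives two ethyl groups at C-4; a methyl group at C-3.
The substituents are ordered alphabetically, ignoring any di-/tri- multipliers.
The name is 4,4-diethyl-3-methylheptane.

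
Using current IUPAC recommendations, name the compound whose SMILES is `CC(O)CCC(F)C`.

5-fluorohexan-2-ol

The longest chain bearing the –OH group is 6 carbons long (hexane).
The principal characteristic group is an alcohol (–OH), named with the suffix -ol.
Choose the numbering such that numbering from this end puts the hydroxyl group at C-2 rather than C-5.
That gives the hydroxyl at C-2; a fluoro group at C-5.
Assembling the pieces gives 5-fluorohexan-2-ol.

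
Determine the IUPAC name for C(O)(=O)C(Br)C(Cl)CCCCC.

2-bromo-3-chlorooctanoic acid

The longest carbon chain that includes the –COOH group has 8 carbons, so the parent hydride is octane.
The highest-priority functional group is a carboxylic acid (terminal –COOH), so the name ends in -oic acid.
Choose the numbering such that the carboxylic acid carbon is C-1 by definition.
That gives a bromo group at C-2; a chloro group at C-3.
The substituents are ordered alphabetically, ignoring any di-/tri- multipliers.
Assembling the pieces gives 2-bromo-3-chlorooctanoic acid.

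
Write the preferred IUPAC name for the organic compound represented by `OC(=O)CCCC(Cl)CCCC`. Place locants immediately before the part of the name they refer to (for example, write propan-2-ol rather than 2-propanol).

The longest carbon chain that includes the –COOH group has 9 carbons, so the parent hydride is nonane.
The highest-priority functional group is a carboxylic acid (terminal –COOH), so the name ends in -oic acid.
Number the chain so that the carboxylic acid carbon is C-1 by definition.
This places a chloro group at C-5.
Putting it together: 5-chlorononanoic acid.

5-chlorononanoic acid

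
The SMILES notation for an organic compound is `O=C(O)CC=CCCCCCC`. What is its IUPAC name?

dec-3-enoic acid

The longest chain bearing the –COOH group and the multiple bond is 10 carbons long (decane).
The highest-priority functional group is a carboxylic acid (terminal –COOH), so the name ends in -oic acid.
A C=C double bond in the chain gives the infix -ene-.
The numbering direction is chosen so that the carboxylic acid carbon is C-1 by definition.
With this numbering: the double bond between C-3 and C-4.
Assembling the pieces gives dec-3-enoic acid.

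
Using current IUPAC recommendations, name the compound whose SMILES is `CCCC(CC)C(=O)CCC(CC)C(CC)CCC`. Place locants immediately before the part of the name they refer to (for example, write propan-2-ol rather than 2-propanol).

4,8,9-triethyldodecan-5-one

The longest carbon chain that includes the carbonyl has 12 carbons, so the parent hydride is dodecane.
The principal characteristic group is a ketone (C=O on an internal carbon), named with the suffix -one.
Choose the numbering such that numbering from this end puts the carbonyl group at C-5 rather than C-8.
That gives the carbonyl at C-5; ethyl groups at C-4 and C-8 and C-9.
Assembling the pieces gives 4,8,9-triethyldodecan-5-one.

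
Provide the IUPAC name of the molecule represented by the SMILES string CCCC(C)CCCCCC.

The parent chain contains 10 carbons (decane).
The numbering direction is chosen so that the substituent locant set {4} is lower than {7} at the first point of difference.
This places a methyl group at C-4.
The name is 4-methyldecane.

4-methyldecane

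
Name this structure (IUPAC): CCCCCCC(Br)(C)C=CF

3-bromo-1-fluoro-3-methylnon-1-ene

The longest carbon chain that includes the multiple bond has 9 carbons, so the parent hydride is nonane.
A C=C double bond in the chain gives the infix -ene-.
Choose the numbering such that numbering from this end puts the double bond at C-1 rather than C-8.
That gives the double bond between C-1 and C-2; a bromo group at C-3; a fluoro group at C-1; a methyl group at C-3.
Substituent prefixes are cited in alphabetical order (multiplying prefixes like di-/tri- are ignored for ordering).
The name is 3-bromo-1-fluoro-3-methylnon-1-ene.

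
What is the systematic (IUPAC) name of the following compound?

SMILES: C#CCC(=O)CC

hex-5-yn-3-one

The longest chain bearing the carbonyl and the multiple bond is 6 carbons long (hexane).
The principal characteristic group is a ketone (C=O on an internal carbon), named with the suffix -one.
The chain contains a C≡C triple bond, so the unsaturation ending is -yne.
The numbering direction is chosen so that numbering from this end puts the carbonyl group at C-3 rather than C-4.
With this numbering: the carbonyl at C-3; the triple bond between C-5 and C-6.
Putting it together: hex-5-yn-3-one.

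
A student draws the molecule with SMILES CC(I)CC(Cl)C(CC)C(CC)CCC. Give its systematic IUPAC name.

The longest carbon chain is 9 atoms: the parent is nonane.
Choose the numbering such that the substituent locant set {2,4,5,6} is lower than {4,5,6,8} at the first point of difference.
That gives a chloro group at C-4; ethyl groups at C-5 and C-6; an iodo group at C-2.
Prefixes are listed alphabetically: chloro, ethyl, iodo.
Putting it together: 4-chloro-5,6-diethyl-2-iodononane.

4-chloro-5,6-diethyl-2-iodononane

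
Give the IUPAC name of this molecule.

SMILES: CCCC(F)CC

The longest carbon chain is 6 atoms: the parent is hexane.
Choose the numbering such that the substituent locant set {3} is lower than {4} at the first point of difference.
That gives a fluoro group at C-3.
The name is 3-fluorohexane.

3-fluorohexane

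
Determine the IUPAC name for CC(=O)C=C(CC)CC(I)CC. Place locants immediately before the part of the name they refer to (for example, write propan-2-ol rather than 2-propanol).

Counting along the main chain through the carbonyl and the multiple bond gives 8 carbons: the parent is octane.
The highest-priority functional group is a ketone (C=O on an internal carbon), so the name ends in -one.
A C=C double bond in the chain gives the infix -ene-.
The numbering direction is chosen so that numbering from this end puts the carbonyl group at C-2 rather than C-7.
With this numbering: the carbonyl at C-2; the double bond between C-3 and C-4; an ethyl group at C-4; an iodo group at C-6.
Substituent prefixes are cited in alphabetical order (multiplying prefixes like di-/tri- are ignored for ordering).
Assembling the pieces gives 4-ethyl-6-iodooct-3-en-2-one.

4-ethyl-6-iodooct-3-en-2-one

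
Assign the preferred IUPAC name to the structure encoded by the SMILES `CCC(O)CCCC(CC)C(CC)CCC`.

The longest chain bearing the –OH group is 11 carbons long (undecane).
The highest-priority functional group is an alcohol (–OH), so the name ends in -ol.
Choose the numbering such that numbering from this end puts the hydroxyl group at C-3 rather than C-9.
This places the hydroxyl at C-3; ethyl groups at C-7 and C-8.
The name is 7,8-diethylundecan-3-ol.

7,8-diethylundecan-3-ol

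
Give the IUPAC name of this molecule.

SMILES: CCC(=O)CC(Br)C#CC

5-bromooct-6-yn-3-one

The longest chain bearing the carbonyl and the multiple bond is 8 carbons long (octane).
The principal characteristic group is a ketone (C=O on an internal carbon), named with the suffix -one.
The chain contains a C≡C triple bond, so the unsaturation ending is -yne.
The numbering direction is chosen so that numbering from this end puts the carbonyl group at C-3 rather than C-6.
With this numbering: the carbonyl at C-3; the triple bond between C-6 and C-7; a bromo group at C-5.
Putting it together: 5-bromooct-6-yn-3-one.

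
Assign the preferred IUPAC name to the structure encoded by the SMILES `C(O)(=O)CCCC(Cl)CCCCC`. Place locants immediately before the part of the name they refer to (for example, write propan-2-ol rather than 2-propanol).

5-chlorodecanoic acid

The longest carbon chain that includes the –COOH group has 10 carbons, so the parent hydride is decane.
The principal characteristic group is a carboxylic acid (terminal –COOH), named with the suffix -oic acid.
Choose the numbering such that the carboxylic acid carbon is C-1 by definition.
That gives a chloro group at C-5.
Putting it together: 5-chlorodecanoic acid.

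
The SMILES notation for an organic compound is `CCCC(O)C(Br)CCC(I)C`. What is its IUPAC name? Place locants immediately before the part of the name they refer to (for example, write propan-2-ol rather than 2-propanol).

The longest carbon chain that includes the –OH group has 9 carbons, so the parent hydride is nonane.
The highest-priority functional group is an alcohol (–OH), so the name ends in -ol.
Number the chain so that numbering from this end puts the hydroxyl group at C-4 rather than C-6.
This places the hydroxyl at C-4; a bromo group at C-5; an iodo group at C-8.
Prefixes are listed alphabetically: bromo, iodo.
Assembling the pieces gives 5-bromo-8-iodononan-4-ol.

5-bromo-8-iodononan-4-ol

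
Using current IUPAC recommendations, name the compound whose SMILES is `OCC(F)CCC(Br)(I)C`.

5-bromo-2-fluoro-5-iodohexan-1-ol

Counting along the main chain through the –OH group gives 6 carbons: the parent is hexane.
An alcohol (–OH) is the principal characteristic group, giving the suffix -ol.
Number the chain so that numbering from this end puts the hydroxyl group at C-1 rather than C-6.
This places the hydroxyl at C-1; a bromo group at C-5; a fluoro group at C-2; an iodo group at C-5.
Prefixes are listed alphabetically: bromo, fluoro, iodo.
Putting it together: 5-bromo-2-fluoro-5-iodohexan-1-ol.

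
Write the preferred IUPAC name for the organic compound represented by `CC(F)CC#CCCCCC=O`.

9-fluorodec-6-ynal

Counting along the main chain through the –CHO group and the multiple bond gives 10 carbons: the parent is decane.
An aldehyde (terminal –CHO) is the principal characteristic group, giving the suffix -al.
There is one C≡C triple bond, indicated by the ending -yne.
The numbering direction is chosen so that the aldehyde carbon is C-1 by definition.
That gives the triple bond between C-6 and C-7; a fluoro group at C-9.
Putting it together: 9-fluorodec-6-ynal.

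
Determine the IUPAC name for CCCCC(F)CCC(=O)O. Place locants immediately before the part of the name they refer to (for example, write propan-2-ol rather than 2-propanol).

4-fluorooctanoic acid

The longest chain bearing the –COOH group is 8 carbons long (octane).
The principal characteristic group is a carboxylic acid (terminal –COOH), named with the suffix -oic acid.
The numbering direction is chosen so that the carboxylic acid carbon is C-1 by definition.
With this numbering: a fluoro group at C-4.
The name is 4-fluorooctanoic acid.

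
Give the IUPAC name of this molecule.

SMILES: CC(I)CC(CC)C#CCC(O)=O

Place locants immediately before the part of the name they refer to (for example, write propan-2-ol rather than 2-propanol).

The longest carbon chain that includes the –COOH group and the multiple bond has 8 carbons, so the parent hydride is octane.
The highest-priority functional group is a carboxylic acid (terminal –COOH), so the name ends in -oic acid.
A C≡C triple bond in the chain gives the infix -yne-.
Number the chain so that the carboxylic acid carbon is C-1 by definition.
That gives the triple bond between C-3 and C-4; an ethyl group at C-5; an iodo group at C-7.
Prefixes are listed alphabetically: ethyl, iodo.
Assembling the pieces gives 5-ethyl-7-iodooct-3-ynoic acid.

5-ethyl-7-iodooct-3-ynoic acid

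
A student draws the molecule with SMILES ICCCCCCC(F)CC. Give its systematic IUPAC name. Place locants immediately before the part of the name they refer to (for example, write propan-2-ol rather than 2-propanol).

7-fluoro-1-iodononane

The longest carbon chain is 9 atoms: the parent is nonane.
The numbering direction is chosen so that the substituent locant set {1,7} is lower than {3,9} at the first point of difference.
This places a fluoro group at C-7; an iodo group at C-1.
The substituents are ordered alphabetically, ignoring any di-/tri- multipliers.
Putting it together: 7-fluoro-1-iodononane.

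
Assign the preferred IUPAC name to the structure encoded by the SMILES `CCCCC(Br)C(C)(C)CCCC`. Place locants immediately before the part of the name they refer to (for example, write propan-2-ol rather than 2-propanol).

6-bromo-5,5-dimethyldecane

The parent chain contains 10 carbons (decane).
Choose the numbering such that the substituent locant set {5,5,6} is lower than {5,6,6} at the first point of difference.
This places a bromo group at C-6; two methyl groups at C-5.
Substituent prefixes are cited in alphabetical order (multiplying prefixes like di-/tri- are ignored for ordering).
Assembling the pieces gives 6-bromo-5,5-dimethyldecane.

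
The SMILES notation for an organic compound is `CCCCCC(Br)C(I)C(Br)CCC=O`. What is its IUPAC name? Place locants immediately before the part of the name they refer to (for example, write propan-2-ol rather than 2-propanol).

The longest chain bearing the –CHO group is 11 carbons long (undecane).
The principal characteristic group is an aldehyde (terminal –CHO), named with the suffix -al.
Number the chain so that the aldehyde carbon is C-1 by definition.
This places bromo groups at C-4 and C-6; an iodo group at C-5.
Substituent prefixes are cited in alphabetical order (multiplying prefixes like di-/tri- are ignored for ordering).
Putting it together: 4,6-dibromo-5-iodoundecanal.

4,6-dibromo-5-iodoundecanal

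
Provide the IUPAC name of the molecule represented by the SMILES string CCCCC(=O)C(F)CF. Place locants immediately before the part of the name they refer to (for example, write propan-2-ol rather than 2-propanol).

Counting along the main chain through the carbonyl gives 7 carbons: the parent is heptane.
The principal characteristic group is a ketone (C=O on an internal carbon), named with the suffix -one.
The numbering direction is chosen so that numbering from this end puts the carbonyl group at C-3 rather than C-5.
That gives the carbonyl at C-3; fluoro groups at C-1 and C-2.
Assembling the pieces gives 1,2-difluoroheptan-3-one.

1,2-difluoroheptan-3-one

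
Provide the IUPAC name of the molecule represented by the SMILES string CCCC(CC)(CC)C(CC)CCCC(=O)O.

The longest chain bearing the –COOH group is 9 carbons long (nonane).
The principal characteristic group is a carboxylic acid (terminal –COOH), named with the suffix -oic acid.
Choose the numbering such that the carboxylic acid carbon is C-1 by definition.
This places ethyl groups at C-5 and C-6 (×2).
The name is 5,6,6-triethylnonanoic acid.

5,6,6-triethylnonanoic acid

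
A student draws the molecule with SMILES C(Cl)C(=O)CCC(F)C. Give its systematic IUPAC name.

1-chloro-5-fluorohexan-2-one

The longest carbon chain that includes the carbonyl has 6 carbons, so the parent hydride is hexane.
A ketone (C=O on an internal carbon) is the principal characteristic group, giving the suffix -one.
Choose the numbering such that numbering from this end puts the carbonyl group at C-2 rather than C-5.
That gives the carbonyl at C-2; a chloro group at C-1; a fluoro group at C-5.
Substituent prefixes are cited in alphabetical order (multiplying prefixes like di-/tri- are ignored for ordering).
The name is 1-chloro-5-fluorohexan-2-one.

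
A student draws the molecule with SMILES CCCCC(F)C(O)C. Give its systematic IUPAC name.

3-fluoroheptan-2-ol

The longest chain bearing the –OH group is 7 carbons long (heptane).
The highest-priority functional group is an alcohol (–OH), so the name ends in -ol.
Choose the numbering such that numbering from this end puts the hydroxyl group at C-2 rather than C-6.
With this numbering: the hydroxyl at C-2; a fluoro group at C-3.
Putting it together: 3-fluoroheptan-2-ol.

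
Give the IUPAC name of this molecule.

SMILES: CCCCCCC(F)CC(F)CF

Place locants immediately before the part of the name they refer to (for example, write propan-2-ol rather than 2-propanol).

1,2,4-trifluorodecane

The parent chain contains 10 carbons (decane).
Choose the numbering such that the substituent locant set {1,2,4} is lower than {7,9,10} at the first point of difference.
With this numbering: fluoro groups at C-1 and C-2 and C-4.
The name is 1,2,4-trifluorodecane.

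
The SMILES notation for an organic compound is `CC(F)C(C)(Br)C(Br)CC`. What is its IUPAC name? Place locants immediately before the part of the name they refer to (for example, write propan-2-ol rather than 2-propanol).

The longest continuous carbon chain has 6 atoms, so the parent hydride is hexane.
Number the chain so that the substituent locant set {2,3,3,4} is lower than {3,4,4,5} at the first point of difference.
That gives bromo groups at C-3 and C-4; a fluoro group at C-2; a methyl group at C-3.
Substituent prefixes are cited in alphabetical order (multiplying prefixes like di-/tri- are ignored for ordering).
Assembling the pieces gives 3,4-dibromo-2-fluoro-3-methylhexane.

3,4-dibromo-2-fluoro-3-methylhexane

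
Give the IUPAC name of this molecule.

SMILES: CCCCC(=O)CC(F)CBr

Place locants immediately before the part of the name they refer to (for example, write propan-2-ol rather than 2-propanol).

The longest carbon chain that includes the carbonyl has 8 carbons, so the parent hydride is octane.
The highest-priority functional group is a ketone (C=O on an internal carbon), so the name ends in -one.
Number the chain so that numbering from this end puts the carbonyl group at C-4 rather than C-5.
With this numbering: the carbonyl at C-4; a bromo group at C-1; a fluoro group at C-2.
Substituent prefixes are cited in alphabetical order (multiplying prefixes like di-/tri- are ignored for ordering).
The name is 1-bromo-2-fluorooctan-4-one.

1-bromo-2-fluorooctan-4-one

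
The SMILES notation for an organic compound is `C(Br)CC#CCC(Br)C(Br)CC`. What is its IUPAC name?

1,6,7-tribromonon-3-yne

The longest chain bearing the multiple bond is 9 carbons long (nonane).
A C≡C triple bond in the chain gives the infix -yne-.
Choose the numbering such that numbering from this end puts the triple bond at C-3 rather than C-6.
This places the triple bond between C-3 and C-4; bromo groups at C-1 and C-6 and C-7.
Putting it together: 1,6,7-tribromonon-3-yne.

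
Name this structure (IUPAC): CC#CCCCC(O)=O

The longest chain bearing the –COOH group and the multiple bond is 7 carbons long (heptane).
A carboxylic acid (terminal –COOH) is the principal characteristic group, giving the suffix -oic acid.
The chain contains a C≡C triple bond, so the unsaturation ending is -yne.
Choose the numbering such that the carboxylic acid carbon is C-1 by definition.
That gives the triple bond between C-5 and C-6.
Putting it together: hept-5-ynoic acid.

hept-5-ynoic acid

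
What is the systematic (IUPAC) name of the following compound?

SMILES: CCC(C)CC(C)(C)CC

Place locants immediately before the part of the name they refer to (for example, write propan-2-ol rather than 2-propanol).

The longest continuous carbon chain has 7 atoms, so the parent hydride is heptane.
The numbering direction is chosen so that the substituent locant set {3,3,5} is lower than {3,5,5} at the first point of difference.
With this numbering: methyl groups at C-3 (×2) and C-5.
Putting it together: 3,3,5-trimethylheptane.

3,3,5-trimethylheptane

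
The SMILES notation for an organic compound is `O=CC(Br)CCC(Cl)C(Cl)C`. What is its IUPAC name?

2-bromo-5,6-dichloroheptanal

Counting along the main chain through the –CHO group gives 7 carbons: the parent is heptane.
An aldehyde (terminal –CHO) is the principal characteristic group, giving the suffix -al.
Number the chain so that the aldehyde carbon is C-1 by definition.
This places a bromo group at C-2; chloro groups at C-5 and C-6.
Prefixes are listed alphabetically: bromo, chloro.
Putting it together: 2-bromo-5,6-dichloroheptanal.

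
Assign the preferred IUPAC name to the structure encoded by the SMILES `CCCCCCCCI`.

1-iodooctane

The longest continuous carbon chain has 8 atoms, so the parent hydride is octane.
The numbering direction is chosen so that the substituent locant set {1} is lower than {8} at the first point of difference.
This places an iodo group at C-1.
The name is 1-iodooctane.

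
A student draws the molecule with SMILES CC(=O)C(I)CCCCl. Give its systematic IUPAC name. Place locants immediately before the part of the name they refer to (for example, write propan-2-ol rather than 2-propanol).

Counting along the main chain through the carbonyl gives 6 carbons: the parent is hexane.
A ketone (C=O on an internal carbon) is the principal characteristic group, giving the suffix -one.
Number the chain so that numbering from this end puts the carbonyl group at C-2 rather than C-5.
With this numbering: the carbonyl at C-2; a chloro group at C-6; an iodo group at C-3.
The substituents are ordered alphabetically, ignoring any di-/tri- multipliers.
The name is 6-chloro-3-iodohexan-2-one.

6-chloro-3-iodohexan-2-one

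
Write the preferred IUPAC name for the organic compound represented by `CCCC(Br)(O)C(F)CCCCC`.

The longest carbon chain that includes the –OH group has 10 carbons, so the parent hydride is decane.
The highest-priority functional group is an alcohol (–OH), so the name ends in -ol.
The numbering direction is chosen so that numbering from this end puts the hydroxyl group at C-4 rather than C-7.
That gives the hydroxyl at C-4; a bromo group at C-4; a fluoro group at C-5.
The substituents are ordered alphabetically, ignoring any di-/tri- multipliers.
The name is 4-bromo-5-fluorodecan-4-ol.

4-bromo-5-fluorodecan-4-ol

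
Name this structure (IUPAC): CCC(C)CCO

The longest chain bearing the –OH group is 5 carbons long (pentane).
An alcohol (–OH) is the principal characteristic group, giving the suffix -ol.
Choose the numbering such that numbering from this end puts the hydroxyl group at C-1 rather than C-5.
This places the hydroxyl at C-1; a methyl group at C-3.
The name is 3-methylpentan-1-ol.

3-methylpentan-1-ol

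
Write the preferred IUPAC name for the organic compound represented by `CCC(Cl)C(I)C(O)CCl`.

The longest carbon chain that includes the –OH group has 6 carbons, so the parent hydride is hexane.
The highest-priority functional group is an alcohol (–OH), so the name ends in -ol.
The numbering direction is chosen so that numbering from this end puts the hydroxyl group at C-2 rather than C-5.
That gives the hydroxyl at C-2; chloro groups at C-1 and C-4; an iodo group at C-3.
The substituents are ordered alphabetically, ignoring any di-/tri- multipliers.
The name is 1,4-dichloro-3-iodohexan-2-ol.

1,4-dichloro-3-iodohexan-2-ol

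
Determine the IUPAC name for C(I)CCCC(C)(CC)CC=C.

Counting along the main chain through the multiple bond gives 8 carbons: the parent is octane.
There is one C=C double bond, indicated by the ending -ene.
The numbering direction is chosen so that numbering from this end puts the double bond at C-1 rather than C-7.
With this numbering: the double bond between C-1 and C-2; an ethyl group at C-4; an iodo group at C-8; a methyl group at C-4.
Substituent prefixes are cited in alphabetical order (multiplying prefixes like di-/tri- are ignored for ordering).
Assembling the pieces gives 4-ethyl-8-iodo-4-methyloct-1-ene.

4-ethyl-8-iodo-4-methyloct-1-ene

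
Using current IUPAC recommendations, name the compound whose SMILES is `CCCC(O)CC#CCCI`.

9-iodonon-6-yn-4-ol

The longest chain bearing the –OH group and the multiple bond is 9 carbons long (nonane).
The principal characteristic group is an alcohol (–OH), named with the suffix -ol.
The chain contains a C≡C triple bond, so the unsaturation ending is -yne.
Choose the numbering such that numbering from this end puts the hydroxyl group at C-4 rather than C-6.
That gives the hydroxyl at C-4; the triple bond between C-6 and C-7; an iodo group at C-9.
Assembling the pieces gives 9-iodonon-6-yn-4-ol.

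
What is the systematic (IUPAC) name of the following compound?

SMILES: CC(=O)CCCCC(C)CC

The longest chain bearing the carbonyl is 9 carbons long (nonane).
A ketone (C=O on an internal carbon) is the principal characteristic group, giving the suffix -one.
Choose the numbering such that numbering from this end puts the carbonyl group at C-2 rather than C-8.
This places the carbonyl at C-2; a methyl group at C-7.
Assembling the pieces gives 7-methylnonan-2-one.

7-methylnonan-2-one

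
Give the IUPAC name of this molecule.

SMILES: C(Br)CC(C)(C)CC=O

The longest chain bearing the –CHO group is 5 carbons long (pentane).
An aldehyde (terminal –CHO) is the principal characteristic group, giving the suffix -al.
The numbering direction is chosen so that the aldehyde carbon is C-1 by definition.
With this numbering: a bromo group at C-5; two methyl groups at C-3.
Substituent prefixes are cited in alphabetical order (multiplying prefixes like di-/tri- are ignored for ordering).
Putting it together: 5-bromo-3,3-dimethylpentanal.

5-bromo-3,3-dimethylpentanal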